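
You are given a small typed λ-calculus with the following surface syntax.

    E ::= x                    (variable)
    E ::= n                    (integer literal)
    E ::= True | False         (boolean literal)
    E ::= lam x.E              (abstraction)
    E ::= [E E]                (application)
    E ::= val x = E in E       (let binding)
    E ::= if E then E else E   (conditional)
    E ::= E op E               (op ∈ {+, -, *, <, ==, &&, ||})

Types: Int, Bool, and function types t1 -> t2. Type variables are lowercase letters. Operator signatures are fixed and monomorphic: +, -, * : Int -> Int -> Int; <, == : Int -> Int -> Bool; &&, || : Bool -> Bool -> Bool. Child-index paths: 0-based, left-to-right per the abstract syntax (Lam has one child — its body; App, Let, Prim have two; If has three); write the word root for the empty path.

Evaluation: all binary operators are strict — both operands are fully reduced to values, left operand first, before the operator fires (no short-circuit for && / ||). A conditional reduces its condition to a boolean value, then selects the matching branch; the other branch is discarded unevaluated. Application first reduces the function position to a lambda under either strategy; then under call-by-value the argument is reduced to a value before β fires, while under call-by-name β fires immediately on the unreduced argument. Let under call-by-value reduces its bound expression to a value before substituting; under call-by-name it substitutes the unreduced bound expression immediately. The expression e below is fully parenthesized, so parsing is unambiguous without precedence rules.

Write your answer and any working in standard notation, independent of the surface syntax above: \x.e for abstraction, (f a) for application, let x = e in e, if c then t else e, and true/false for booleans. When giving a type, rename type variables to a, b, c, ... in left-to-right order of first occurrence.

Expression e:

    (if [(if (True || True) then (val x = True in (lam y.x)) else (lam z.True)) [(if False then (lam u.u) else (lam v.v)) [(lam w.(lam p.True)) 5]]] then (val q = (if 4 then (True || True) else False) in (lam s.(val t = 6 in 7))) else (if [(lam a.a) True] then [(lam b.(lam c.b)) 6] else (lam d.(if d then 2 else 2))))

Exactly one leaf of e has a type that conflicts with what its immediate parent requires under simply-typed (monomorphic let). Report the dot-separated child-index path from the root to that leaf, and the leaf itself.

Answer: 1.0.0 : 4

Derivation:
  unify Bool ~ Bool
  unify Bool ~ Bool
  unify Bool ~ Bool
let x : Bool
x : Bool
\y._ : a -> Bool
\z._ : b -> Bool
  unify a -> Bool ~ b -> Bool
  unify a ~ b
  unify Bool ~ Bool
  unify Bool ~ Bool
u : c
\u._ : c -> c
v : d
\v._ : d -> d
  unify c -> c ~ d -> d
  unify c ~ d
  unify d ~ d
\p._ : f -> Bool
\w._ : e -> f -> Bool
  unify e -> f -> Bool ~ Int -> g
  unify e ~ Int
  unify f -> Bool ~ g
_ _ : f -> Bool
  unify d -> d ~ (f -> Bool) -> h
  unify d ~ f -> Bool
  unify f -> Bool ~ h
_ _ : f -> Bool
  unify b -> Bool ~ (f -> Bool) -> i
  unify b ~ f -> Bool
  unify Bool ~ i
_ _ : Bool
  unify Bool ~ Bool
  unify Int ~ Bool
  FAIL: mismatch Int ~ Bool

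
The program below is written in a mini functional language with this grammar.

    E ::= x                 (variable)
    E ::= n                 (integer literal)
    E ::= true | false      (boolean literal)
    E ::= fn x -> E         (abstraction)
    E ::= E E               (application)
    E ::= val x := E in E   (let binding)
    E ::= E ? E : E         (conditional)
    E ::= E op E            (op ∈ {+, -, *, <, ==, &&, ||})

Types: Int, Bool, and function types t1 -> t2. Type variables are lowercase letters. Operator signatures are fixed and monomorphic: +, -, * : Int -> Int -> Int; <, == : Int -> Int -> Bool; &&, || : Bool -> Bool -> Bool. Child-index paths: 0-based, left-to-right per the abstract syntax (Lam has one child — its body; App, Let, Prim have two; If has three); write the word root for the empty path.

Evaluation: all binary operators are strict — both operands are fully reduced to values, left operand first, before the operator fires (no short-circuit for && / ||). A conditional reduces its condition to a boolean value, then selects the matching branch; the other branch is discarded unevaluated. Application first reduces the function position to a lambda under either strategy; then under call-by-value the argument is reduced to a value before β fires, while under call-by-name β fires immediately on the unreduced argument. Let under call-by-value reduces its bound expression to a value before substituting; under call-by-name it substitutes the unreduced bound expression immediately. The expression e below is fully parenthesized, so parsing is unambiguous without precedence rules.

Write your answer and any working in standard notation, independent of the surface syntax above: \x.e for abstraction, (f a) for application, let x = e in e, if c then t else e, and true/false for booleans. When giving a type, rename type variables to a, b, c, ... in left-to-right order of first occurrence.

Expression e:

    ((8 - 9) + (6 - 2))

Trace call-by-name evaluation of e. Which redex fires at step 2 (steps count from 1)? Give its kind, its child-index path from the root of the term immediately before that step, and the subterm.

Derivation:
step 0: ((8 - 9) + (6 - 2))
step 1: [delta@0] (-1 + (6 - 2))
step 2: [delta@1] (-1 + 4)

Answer: delta at 1 : (6 - 2)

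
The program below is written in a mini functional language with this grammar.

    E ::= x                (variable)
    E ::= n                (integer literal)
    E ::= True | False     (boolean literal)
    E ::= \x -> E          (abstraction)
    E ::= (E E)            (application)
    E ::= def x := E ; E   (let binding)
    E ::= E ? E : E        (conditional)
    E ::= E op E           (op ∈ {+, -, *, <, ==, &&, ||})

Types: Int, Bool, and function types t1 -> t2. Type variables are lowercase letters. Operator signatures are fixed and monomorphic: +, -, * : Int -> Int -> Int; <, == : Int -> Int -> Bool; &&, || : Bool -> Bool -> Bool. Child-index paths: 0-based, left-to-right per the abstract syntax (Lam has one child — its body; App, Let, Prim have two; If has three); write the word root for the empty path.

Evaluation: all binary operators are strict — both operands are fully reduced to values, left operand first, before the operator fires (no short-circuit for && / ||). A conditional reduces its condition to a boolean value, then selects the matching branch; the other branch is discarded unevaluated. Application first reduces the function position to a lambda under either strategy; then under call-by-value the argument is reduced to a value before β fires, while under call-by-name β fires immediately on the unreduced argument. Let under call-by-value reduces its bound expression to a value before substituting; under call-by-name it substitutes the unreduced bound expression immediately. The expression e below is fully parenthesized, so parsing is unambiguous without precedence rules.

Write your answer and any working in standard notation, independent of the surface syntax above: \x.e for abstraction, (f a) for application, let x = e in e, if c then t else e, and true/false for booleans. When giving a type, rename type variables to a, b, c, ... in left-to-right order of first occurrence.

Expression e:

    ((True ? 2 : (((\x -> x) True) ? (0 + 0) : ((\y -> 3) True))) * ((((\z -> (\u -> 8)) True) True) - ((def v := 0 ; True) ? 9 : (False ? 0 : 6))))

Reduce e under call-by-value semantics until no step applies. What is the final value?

Trace:
step 0: ((if true then 2 else (if ((\x.x) true) then (0 + 0) else ((\y.3) true))) * ((((\z.(\u.8)) true) true) - (if (let v = 0 in true) then 9 else (if false then 0 else 6))))
step 1: [if@0] (2 * ((((\z.(\u.8)) true) true) - (if (let v = 0 in true) then 9 else (if false then 0 else 6))))
step 2: [beta@1.0.0] (2 * (((\u.8) true) - (if (let v = 0 in true) then 9 else (if false then 0 else 6))))
step 3: [beta@1.0] (2 * (8 - (if (let v = 0 in true) then 9 else (if false then 0 else 6))))
step 4: [let@1.1.0] (2 * (8 - (if true then 9 else (if false then 0 else 6))))
step 5: [if@1.1] (2 * (8 - 9))
step 6: [delta@1] (2 * -1)
step 7: [delta@root] -2

Answer: -2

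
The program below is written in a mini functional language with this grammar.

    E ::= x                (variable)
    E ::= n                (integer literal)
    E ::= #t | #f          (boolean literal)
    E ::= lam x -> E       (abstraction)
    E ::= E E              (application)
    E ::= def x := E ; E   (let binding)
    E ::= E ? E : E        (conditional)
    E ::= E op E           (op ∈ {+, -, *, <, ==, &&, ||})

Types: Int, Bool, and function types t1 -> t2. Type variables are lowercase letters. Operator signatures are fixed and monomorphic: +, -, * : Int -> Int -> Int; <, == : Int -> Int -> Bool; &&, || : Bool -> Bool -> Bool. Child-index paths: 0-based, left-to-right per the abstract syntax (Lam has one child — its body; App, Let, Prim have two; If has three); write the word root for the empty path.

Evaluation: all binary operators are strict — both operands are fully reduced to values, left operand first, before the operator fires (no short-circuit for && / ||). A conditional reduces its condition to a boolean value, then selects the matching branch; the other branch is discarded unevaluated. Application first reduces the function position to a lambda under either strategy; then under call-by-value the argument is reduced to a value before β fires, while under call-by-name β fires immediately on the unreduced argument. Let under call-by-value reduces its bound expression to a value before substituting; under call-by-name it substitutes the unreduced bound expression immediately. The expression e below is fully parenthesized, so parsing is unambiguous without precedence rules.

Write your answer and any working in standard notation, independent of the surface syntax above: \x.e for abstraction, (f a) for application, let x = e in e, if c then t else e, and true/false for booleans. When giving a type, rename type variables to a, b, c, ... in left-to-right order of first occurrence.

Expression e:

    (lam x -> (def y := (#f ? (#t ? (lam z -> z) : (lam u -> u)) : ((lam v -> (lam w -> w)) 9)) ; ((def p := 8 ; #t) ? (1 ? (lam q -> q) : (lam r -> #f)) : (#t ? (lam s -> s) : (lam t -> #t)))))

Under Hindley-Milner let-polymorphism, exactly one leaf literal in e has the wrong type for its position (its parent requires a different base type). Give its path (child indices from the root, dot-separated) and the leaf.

Answer: 0.1.1.0 : 1

Working:
  unify Bool ~ Bool
  unify Bool ~ Bool
z : b
\z._ : b -> b
u : c
\u._ : c -> c
  unify b -> b ~ c -> c
  unify b ~ c
  unify c ~ c
w : e
\w._ : e -> e
\v._ : d -> e -> e
  unify d -> e -> e ~ Int -> f
  unify d ~ Int
  unify e -> e ~ f
_ _ : e -> e
  unify c -> c ~ e -> e
  unify c ~ e
  unify e ~ e
let y : forall. e -> e
let p : Int
  unify Bool ~ Bool
  unify Int ~ Bool
  FAIL: mismatch Int ~ Bool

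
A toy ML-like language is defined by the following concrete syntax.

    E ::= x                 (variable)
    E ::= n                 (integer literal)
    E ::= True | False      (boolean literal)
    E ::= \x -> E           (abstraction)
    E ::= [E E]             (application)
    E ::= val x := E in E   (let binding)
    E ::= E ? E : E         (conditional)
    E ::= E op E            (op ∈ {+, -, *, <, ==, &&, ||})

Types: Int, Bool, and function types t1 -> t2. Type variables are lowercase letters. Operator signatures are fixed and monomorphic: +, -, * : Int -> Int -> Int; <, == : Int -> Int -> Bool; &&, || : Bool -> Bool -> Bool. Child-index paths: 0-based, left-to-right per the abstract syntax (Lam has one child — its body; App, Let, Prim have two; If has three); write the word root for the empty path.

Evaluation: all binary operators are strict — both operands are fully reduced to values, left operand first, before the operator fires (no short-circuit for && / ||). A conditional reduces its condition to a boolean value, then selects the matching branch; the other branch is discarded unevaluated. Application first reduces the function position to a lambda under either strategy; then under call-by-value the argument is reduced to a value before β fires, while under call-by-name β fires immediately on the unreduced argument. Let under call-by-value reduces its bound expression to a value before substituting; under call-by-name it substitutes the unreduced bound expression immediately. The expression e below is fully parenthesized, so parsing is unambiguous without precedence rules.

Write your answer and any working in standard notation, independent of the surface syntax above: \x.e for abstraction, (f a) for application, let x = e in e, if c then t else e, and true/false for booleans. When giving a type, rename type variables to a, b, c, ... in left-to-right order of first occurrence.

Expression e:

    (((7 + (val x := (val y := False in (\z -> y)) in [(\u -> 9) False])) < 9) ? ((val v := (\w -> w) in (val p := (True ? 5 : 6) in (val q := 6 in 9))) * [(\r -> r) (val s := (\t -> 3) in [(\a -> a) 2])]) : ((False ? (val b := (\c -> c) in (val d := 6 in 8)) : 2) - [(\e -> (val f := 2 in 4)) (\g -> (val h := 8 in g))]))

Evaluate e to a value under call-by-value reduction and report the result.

Working:
step 0: (if ((7 + (let x = (let y = false in (\z.y)) in ((\u.9) false))) < 9) then ((let v = (\w.w) in (let p = (if true then 5 else 6) in (let q = 6 in 9))) * ((\r.r) (let s = (\t.3) in ((\a.a) 2)))) else ((if false then (let b = (\c.c) in (let d = 6 in 8)) else 2) - ((\e.(let f = 2 in 4)) (\g.(let h = 8 in g)))))
step 1: [let@0.0.1.0] (if ((7 + (let x = (\z.false) in ((\u.9) false))) < 9) then ((let v = (\w.w) in (let p = (if true then 5 else 6) in (let q = 6 in 9))) * ((\r.r) (let s = (\t.3) in ((\a.a) 2)))) else ((if false then (let b = (\c.c) in (let d = 6 in 8)) else 2) - ((\e.(let f = 2 in 4)) (\g.(let h = 8 in g)))))
step 2: [let@0.0.1] (if ((7 + ((\u.9) false)) < 9) then ((let v = (\w.w) in (let p = (if true then 5 else 6) in (let q = 6 in 9))) * ((\r.r) (let s = (\t.3) in ((\a.a) 2)))) else ((if false then (let b = (\c.c) in (let d = 6 in 8)) else 2) - ((\e.(let f = 2 in 4)) (\g.(let h = 8 in g)))))
step 3: [beta@0.0.1] (if ((7 + 9) < 9) then ((let v = (\w.w) in (let p = (if true then 5 else 6) in (let q = 6 in 9))) * ((\r.r) (let s = (\t.3) in ((\a.a) 2)))) else ((if false then (let b = (\c.c) in (let d = 6 in 8)) else 2) - ((\e.(let f = 2 in 4)) (\g.(let h = 8 in g)))))
step 4: [delta@0.0] (if (16 < 9) then ((let v = (\w.w) in (let p = (if true then 5 else 6) in (let q = 6 in 9))) * ((\r.r) (let s = (\t.3) in ((\a.a) 2)))) else ((if false then (let b = (\c.c) in (let d = 6 in 8)) else 2) - ((\e.(let f = 2 in 4)) (\g.(let h = 8 in g)))))
step 5: [delta@0] (if false then ((let v = (\w.w) in (let p = (if true then 5 else 6) in (let q = 6 in 9))) * ((\r.r) (let s = (\t.3) in ((\a.a) 2)))) else ((if false then (let b = (\c.c) in (let d = 6 in 8)) else 2) - ((\e.(let f = 2 in 4)) (\g.(let h = 8 in g)))))
step 6: [if@root] ((if false then (let b = (\c.c) in (let d = 6 in 8)) else 2) - ((\e.(let f = 2 in 4)) (\g.(let h = 8 in g))))
step 7: [if@0] (2 - ((\e.(let f = 2 in 4)) (\g.(let h = 8 in g))))
step 8: [beta@1] (2 - (let f = 2 in 4))
step 9: [let@1] (2 - 4)
step 10: [delta@root] -2

Answer: -2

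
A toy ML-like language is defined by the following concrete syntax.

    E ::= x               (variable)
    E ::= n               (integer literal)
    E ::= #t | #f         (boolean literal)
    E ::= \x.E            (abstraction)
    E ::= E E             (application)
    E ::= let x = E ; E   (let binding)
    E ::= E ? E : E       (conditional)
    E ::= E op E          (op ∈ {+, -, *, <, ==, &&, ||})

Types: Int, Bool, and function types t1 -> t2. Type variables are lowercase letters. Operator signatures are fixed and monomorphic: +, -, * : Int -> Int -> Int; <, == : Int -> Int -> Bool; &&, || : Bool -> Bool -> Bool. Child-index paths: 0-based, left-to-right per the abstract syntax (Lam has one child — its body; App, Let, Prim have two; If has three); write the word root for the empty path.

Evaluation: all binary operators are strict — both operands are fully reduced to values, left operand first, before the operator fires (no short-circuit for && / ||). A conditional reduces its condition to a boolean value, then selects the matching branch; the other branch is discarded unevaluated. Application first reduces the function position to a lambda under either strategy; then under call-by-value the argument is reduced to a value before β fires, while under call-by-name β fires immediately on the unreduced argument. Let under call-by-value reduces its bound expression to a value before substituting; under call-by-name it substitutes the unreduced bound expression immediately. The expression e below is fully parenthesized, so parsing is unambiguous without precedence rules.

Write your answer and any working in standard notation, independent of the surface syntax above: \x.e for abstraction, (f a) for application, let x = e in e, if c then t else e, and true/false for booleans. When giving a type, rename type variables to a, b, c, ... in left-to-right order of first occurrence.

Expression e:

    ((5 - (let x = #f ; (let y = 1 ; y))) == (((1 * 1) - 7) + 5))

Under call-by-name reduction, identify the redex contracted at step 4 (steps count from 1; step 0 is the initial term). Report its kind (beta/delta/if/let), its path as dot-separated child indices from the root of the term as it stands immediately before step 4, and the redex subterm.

Answer: delta at 1.0.0 : (1 * 1)

Working:
step 0: ((5 - (let x = false in (let y = 1 in y))) == (((1 * 1) - 7) + 5))
step 1: [let@0.1] ((5 - (let y = 1 in y)) == (((1 * 1) - 7) + 5))
step 2: [let@0.1] ((5 - 1) == (((1 * 1) - 7) + 5))
step 3: [delta@0] (4 == (((1 * 1) - 7) + 5))
step 4: [delta@1.0.0] (4 == ((1 - 7) + 5))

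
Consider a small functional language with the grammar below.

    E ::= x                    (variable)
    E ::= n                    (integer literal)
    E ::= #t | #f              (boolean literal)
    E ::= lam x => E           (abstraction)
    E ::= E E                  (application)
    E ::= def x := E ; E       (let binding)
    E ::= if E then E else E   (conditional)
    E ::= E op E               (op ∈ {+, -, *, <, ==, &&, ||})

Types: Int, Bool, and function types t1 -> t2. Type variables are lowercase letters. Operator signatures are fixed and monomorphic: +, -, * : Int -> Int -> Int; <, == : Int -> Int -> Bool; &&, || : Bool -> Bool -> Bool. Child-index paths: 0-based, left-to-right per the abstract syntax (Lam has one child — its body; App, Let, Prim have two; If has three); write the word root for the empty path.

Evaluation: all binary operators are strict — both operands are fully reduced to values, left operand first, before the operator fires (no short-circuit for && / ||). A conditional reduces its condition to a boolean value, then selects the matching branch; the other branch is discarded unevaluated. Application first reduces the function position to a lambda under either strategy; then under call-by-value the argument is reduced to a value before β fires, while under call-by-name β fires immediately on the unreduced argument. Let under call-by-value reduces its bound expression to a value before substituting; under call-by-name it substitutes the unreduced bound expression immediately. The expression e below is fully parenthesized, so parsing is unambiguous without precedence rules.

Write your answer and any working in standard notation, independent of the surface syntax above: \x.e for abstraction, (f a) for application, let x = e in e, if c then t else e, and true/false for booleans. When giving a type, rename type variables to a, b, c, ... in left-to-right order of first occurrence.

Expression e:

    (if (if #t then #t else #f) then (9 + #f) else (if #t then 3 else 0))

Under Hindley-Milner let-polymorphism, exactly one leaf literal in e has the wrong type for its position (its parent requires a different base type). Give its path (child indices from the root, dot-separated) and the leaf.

Trace:
  unify Bool ~ Bool
  unify Bool ~ Bool
  unify Bool ~ Bool
  unify Int ~ Int
  unify Bool ~ Int
  FAIL: mismatch Bool ~ Int

Answer: 1.1 : false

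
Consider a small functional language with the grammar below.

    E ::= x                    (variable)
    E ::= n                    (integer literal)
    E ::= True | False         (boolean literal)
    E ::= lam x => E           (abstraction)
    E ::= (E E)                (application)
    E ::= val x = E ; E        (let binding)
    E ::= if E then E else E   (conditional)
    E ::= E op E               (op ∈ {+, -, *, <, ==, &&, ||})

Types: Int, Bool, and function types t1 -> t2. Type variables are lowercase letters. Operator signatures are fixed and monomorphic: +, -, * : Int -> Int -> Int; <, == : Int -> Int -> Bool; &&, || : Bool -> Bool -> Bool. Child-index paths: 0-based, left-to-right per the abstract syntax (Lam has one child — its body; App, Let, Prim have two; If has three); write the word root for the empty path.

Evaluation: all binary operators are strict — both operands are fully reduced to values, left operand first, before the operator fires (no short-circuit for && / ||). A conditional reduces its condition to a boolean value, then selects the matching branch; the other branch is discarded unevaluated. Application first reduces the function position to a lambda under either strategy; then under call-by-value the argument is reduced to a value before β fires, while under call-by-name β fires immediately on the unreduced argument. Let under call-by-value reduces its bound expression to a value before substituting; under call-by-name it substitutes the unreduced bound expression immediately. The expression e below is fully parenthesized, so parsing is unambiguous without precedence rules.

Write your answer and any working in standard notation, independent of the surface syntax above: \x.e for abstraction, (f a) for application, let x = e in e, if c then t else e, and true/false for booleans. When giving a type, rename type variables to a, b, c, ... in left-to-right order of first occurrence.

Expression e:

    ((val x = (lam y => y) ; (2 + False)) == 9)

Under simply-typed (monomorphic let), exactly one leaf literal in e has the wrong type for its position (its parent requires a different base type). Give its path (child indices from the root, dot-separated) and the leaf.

Answer: 0.1.1 : false

Derivation:
y : a
\y._ : a -> a
let x : a -> a
  unify Int ~ Int
  unify Bool ~ Int
  FAIL: mismatch Bool ~ Int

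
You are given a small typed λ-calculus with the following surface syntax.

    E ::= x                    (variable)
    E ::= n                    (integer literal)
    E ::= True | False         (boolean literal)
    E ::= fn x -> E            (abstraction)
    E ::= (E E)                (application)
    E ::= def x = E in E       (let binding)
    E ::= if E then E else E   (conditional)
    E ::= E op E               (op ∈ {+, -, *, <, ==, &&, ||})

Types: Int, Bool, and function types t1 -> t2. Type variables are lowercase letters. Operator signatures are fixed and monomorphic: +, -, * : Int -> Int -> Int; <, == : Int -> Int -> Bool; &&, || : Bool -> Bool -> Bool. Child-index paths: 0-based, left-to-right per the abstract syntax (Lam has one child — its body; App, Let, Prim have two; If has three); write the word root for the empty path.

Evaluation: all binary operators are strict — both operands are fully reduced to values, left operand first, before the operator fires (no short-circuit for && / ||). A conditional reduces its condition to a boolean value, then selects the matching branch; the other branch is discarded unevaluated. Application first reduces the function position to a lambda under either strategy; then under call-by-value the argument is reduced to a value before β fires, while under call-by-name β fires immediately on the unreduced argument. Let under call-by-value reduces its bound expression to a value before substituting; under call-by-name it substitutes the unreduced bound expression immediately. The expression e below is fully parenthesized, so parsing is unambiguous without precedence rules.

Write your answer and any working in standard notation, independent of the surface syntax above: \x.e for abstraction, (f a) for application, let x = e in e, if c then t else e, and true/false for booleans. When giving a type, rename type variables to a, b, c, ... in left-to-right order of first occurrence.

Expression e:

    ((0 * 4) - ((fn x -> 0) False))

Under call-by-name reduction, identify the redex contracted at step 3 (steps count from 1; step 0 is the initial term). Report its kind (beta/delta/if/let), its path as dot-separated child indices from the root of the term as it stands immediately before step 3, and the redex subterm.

Trace:
step 0: ((0 * 4) - ((\x.0) false))
step 1: [delta@0] (0 - ((\x.0) false))
step 2: [beta@1] (0 - 0)
step 3: [delta@root] 0

Answer: delta at root : (0 - 0)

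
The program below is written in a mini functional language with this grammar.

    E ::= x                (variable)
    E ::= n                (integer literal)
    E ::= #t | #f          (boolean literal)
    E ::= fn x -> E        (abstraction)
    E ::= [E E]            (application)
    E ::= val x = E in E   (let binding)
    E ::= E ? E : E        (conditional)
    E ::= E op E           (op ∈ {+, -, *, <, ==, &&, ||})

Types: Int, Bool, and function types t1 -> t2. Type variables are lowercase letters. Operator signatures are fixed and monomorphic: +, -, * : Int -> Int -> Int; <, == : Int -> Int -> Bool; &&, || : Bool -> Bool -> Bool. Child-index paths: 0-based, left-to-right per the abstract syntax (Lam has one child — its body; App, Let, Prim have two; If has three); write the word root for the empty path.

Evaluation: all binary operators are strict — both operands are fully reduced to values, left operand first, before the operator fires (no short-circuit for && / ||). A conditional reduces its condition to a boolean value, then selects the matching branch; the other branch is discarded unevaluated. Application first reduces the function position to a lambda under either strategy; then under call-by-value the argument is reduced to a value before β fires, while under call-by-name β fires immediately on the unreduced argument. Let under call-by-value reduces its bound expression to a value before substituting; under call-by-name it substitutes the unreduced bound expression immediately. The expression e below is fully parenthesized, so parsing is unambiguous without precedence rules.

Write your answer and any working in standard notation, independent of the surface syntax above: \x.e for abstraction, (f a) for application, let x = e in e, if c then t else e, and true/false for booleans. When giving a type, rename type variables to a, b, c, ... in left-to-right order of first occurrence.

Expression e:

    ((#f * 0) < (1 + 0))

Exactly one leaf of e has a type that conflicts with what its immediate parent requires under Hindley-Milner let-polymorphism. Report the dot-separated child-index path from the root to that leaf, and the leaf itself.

Answer: 0.0 : false

Working:
  unify Bool ~ Int
  FAIL: mismatch Bool ~ Int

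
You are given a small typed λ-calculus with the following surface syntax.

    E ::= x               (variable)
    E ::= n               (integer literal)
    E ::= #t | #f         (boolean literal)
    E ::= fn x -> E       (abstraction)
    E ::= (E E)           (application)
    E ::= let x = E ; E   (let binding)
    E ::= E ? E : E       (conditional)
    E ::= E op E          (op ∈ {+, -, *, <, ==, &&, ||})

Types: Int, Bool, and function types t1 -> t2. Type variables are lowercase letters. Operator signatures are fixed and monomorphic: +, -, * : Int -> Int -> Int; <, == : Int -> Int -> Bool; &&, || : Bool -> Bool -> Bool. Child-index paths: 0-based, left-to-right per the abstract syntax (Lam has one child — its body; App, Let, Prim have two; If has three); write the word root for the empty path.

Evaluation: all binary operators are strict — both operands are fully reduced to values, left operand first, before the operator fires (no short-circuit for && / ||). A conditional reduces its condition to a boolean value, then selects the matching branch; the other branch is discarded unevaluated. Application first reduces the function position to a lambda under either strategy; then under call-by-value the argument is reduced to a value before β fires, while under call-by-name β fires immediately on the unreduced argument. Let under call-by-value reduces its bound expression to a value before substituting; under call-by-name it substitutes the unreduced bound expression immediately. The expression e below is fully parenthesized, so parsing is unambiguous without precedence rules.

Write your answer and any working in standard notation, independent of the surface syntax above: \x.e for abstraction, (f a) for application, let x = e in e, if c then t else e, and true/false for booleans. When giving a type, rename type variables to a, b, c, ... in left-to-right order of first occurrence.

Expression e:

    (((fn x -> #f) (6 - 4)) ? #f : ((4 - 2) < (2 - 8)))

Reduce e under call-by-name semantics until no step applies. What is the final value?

Answer: false

Working:
step 0: (if ((\x.false) (6 - 4)) then false else ((4 - 2) < (2 - 8)))
step 1: [beta@0] (if false then false else ((4 - 2) < (2 - 8)))
step 2: [if@root] ((4 - 2) < (2 - 8))
step 3: [delta@0] (2 < (2 - 8))
step 4: [delta@1] (2 < -6)
step 5: [delta@root] false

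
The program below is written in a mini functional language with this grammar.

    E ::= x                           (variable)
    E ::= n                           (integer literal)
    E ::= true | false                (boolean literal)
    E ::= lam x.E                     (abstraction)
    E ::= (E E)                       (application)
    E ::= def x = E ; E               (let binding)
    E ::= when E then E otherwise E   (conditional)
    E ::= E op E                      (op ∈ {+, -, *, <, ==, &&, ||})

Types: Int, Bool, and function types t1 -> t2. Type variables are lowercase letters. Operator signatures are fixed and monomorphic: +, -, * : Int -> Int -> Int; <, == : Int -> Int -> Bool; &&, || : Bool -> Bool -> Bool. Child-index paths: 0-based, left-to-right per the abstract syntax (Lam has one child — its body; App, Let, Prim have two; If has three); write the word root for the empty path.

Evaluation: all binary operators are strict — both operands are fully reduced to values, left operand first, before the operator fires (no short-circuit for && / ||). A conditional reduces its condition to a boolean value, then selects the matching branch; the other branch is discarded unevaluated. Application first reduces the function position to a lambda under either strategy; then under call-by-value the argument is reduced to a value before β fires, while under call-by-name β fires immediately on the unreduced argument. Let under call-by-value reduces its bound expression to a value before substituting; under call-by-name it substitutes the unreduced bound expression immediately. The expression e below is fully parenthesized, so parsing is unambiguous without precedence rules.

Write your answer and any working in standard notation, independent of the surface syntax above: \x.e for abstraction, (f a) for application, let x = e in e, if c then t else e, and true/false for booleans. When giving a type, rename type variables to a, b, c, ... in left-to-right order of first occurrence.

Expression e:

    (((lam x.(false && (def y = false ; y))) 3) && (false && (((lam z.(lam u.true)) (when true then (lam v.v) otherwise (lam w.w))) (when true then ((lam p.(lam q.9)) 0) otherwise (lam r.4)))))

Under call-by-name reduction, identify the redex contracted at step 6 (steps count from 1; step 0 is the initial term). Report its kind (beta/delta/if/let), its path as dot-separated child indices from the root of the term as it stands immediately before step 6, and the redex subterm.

Derivation:
step 0: (((\x.(false && (let y = false in y))) 3) && (false && (((\z.(\u.true)) (if true then (\v.v) else (\w.w))) (if true then ((\p.(\q.9)) 0) else (\r.4)))))
step 1: [beta@0] ((false && (let y = false in y)) && (false && (((\z.(\u.true)) (if true then (\v.v) else (\w.w))) (if true then ((\p.(\q.9)) 0) else (\r.4)))))
step 2: [let@0.1] ((false && false) && (false && (((\z.(\u.true)) (if true then (\v.v) else (\w.w))) (if true then ((\p.(\q.9)) 0) else (\r.4)))))
step 3: [delta@0] (false && (false && (((\z.(\u.true)) (if true then (\v.v) else (\w.w))) (if true then ((\p.(\q.9)) 0) else (\r.4)))))
step 4: [beta@1.1.0] (false && (false && ((\u.true) (if true then ((\p.(\q.9)) 0) else (\r.4)))))
step 5: [beta@1.1] (false && (false && true))
step 6: [delta@1] (false && false)

Answer: delta at 1 : (false && true)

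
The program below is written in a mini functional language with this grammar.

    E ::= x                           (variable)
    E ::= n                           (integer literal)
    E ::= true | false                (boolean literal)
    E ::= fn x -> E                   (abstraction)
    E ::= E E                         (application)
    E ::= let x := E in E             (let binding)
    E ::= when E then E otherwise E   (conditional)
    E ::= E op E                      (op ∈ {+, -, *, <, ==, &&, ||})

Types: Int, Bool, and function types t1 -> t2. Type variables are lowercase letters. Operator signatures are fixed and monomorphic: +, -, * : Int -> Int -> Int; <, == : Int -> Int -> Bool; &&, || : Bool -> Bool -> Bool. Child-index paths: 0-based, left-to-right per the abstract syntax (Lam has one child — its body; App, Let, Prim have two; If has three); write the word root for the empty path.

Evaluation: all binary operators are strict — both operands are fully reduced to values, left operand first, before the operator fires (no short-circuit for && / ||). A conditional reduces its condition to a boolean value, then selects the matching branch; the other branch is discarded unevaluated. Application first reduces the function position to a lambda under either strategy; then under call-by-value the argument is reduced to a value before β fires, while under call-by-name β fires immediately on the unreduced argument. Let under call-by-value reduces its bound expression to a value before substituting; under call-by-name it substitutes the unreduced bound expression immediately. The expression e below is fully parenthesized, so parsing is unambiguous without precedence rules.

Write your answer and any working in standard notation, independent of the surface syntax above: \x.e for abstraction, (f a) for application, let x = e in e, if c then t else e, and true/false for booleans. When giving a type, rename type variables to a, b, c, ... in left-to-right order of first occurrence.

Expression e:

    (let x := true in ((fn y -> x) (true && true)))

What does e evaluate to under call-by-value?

Answer: true

Working:
step 0: (let x = true in ((\y.x) (true && true)))
step 1: [let@root] ((\y.true) (true && true))
step 2: [delta@1] ((\y.true) true)
step 3: [beta@root] true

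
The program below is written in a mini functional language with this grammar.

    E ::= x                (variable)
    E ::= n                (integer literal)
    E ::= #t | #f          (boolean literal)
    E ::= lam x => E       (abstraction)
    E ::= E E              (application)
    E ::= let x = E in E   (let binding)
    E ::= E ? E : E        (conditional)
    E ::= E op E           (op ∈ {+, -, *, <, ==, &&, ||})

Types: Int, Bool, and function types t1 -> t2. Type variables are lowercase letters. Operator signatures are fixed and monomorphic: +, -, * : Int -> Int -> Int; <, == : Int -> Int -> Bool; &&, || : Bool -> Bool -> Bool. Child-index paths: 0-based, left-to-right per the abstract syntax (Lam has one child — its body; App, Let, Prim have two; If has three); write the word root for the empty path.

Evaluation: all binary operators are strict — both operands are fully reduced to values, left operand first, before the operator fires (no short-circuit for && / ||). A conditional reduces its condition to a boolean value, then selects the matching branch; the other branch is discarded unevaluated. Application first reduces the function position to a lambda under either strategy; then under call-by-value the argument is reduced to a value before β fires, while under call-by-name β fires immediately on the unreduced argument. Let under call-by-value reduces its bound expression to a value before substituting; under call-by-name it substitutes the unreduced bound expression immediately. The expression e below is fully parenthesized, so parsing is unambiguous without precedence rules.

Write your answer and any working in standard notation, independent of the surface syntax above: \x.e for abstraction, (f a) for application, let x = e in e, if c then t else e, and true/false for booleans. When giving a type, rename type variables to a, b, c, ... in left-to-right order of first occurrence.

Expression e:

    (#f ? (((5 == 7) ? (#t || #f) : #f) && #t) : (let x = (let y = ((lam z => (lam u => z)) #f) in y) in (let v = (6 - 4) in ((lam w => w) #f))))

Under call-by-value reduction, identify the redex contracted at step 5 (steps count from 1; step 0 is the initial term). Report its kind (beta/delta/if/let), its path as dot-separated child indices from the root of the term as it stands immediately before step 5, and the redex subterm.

Working:
step 0: (if false then ((if (5 == 7) then (true || false) else false) && true) else (let x = (let y = ((\z.(\u.z)) false) in y) in (let v = (6 - 4) in ((\w.w) false))))
step 1: [if@root] (let x = (let y = ((\z.(\u.z)) false) in y) in (let v = (6 - 4) in ((\w.w) false)))
step 2: [beta@0.0] (let x = (let y = (\u.false) in y) in (let v = (6 - 4) in ((\w.w) false)))
step 3: [let@0] (let x = (\u.false) in (let v = (6 - 4) in ((\w.w) false)))
step 4: [let@root] (let v = (6 - 4) in ((\w.w) false))
step 5: [delta@0] (let v = 2 in ((\w.w) false))

Answer: delta at 0 : (6 - 4)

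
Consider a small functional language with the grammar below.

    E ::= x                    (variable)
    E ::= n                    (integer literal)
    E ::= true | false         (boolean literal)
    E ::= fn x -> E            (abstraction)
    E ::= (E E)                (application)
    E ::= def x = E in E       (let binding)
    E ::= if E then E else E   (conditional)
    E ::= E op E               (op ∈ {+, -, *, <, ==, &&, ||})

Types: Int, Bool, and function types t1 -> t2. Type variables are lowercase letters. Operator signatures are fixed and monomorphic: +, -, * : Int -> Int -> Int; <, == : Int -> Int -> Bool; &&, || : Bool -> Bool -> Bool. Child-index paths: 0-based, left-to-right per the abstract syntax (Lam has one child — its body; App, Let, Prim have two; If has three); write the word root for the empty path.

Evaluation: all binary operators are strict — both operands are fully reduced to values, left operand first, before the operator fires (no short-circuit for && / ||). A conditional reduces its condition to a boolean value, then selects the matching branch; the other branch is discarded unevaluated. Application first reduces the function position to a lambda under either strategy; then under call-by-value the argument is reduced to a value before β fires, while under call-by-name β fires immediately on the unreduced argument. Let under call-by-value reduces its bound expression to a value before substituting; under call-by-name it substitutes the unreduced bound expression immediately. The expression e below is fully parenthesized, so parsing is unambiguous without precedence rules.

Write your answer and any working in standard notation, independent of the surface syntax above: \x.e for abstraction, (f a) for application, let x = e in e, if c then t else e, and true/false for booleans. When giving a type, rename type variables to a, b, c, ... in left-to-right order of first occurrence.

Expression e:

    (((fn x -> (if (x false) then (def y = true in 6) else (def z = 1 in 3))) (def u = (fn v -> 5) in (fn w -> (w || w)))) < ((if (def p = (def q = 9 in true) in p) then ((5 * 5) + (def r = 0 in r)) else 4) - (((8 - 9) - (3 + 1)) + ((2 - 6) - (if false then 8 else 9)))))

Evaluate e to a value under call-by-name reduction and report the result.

Answer: true

Working:
step 0: (((\x.(if (x false) then (let y = true in 6) else (let z = 1 in 3))) (let u = (\v.5) in (\w.(w || w)))) < ((if (let p = (let q = 9 in true) in p) then ((5 * 5) + (let r = 0 in r)) else 4) - (((8 - 9) - (3 + 1)) + ((2 - 6) - (if false then 8 else 9)))))
step 1: [beta@0] ((if ((let u = (\v.5) in (\w.(w || w))) false) then (let y = true in 6) else (let z = 1 in 3)) < ((if (let p = (let q = 9 in true) in p) then ((5 * 5) + (let r = 0 in r)) else 4) - (((8 - 9) - (3 + 1)) + ((2 - 6) - (if false then 8 else 9)))))
step 2: [let@0.0.0] ((if ((\w.(w || w)) false) then (let y = true in 6) else (let z = 1 in 3)) < ((if (let p = (let q = 9 in true) in p) then ((5 * 5) + (let r = 0 in r)) else 4) - (((8 - 9) - (3 + 1)) + ((2 - 6) - (if false then 8 else 9)))))
step 3: [beta@0.0] ((if (false || false) then (let y = true in 6) else (let z = 1 in 3)) < ((if (let p = (let q = 9 in true) in p) then ((5 * 5) + (let r = 0 in r)) else 4) - (((8 - 9) - (3 + 1)) + ((2 - 6) - (if false then 8 else 9)))))
step 4: [delta@0.0] ((if false then (let y = true in 6) else (let z = 1 in 3)) < ((if (let p = (let q = 9 in true) in p) then ((5 * 5) + (let r = 0 in r)) else 4) - (((8 - 9) - (3 + 1)) + ((2 - 6) - (if false then 8 else 9)))))
step 5: [if@0] ((let z = 1 in 3) < ((if (let p = (let q = 9 in true) in p) then ((5 * 5) + (let r = 0 in r)) else 4) - (((8 - 9) - (3 + 1)) + ((2 - 6) - (if false then 8 else 9)))))
step 6: [let@0] (3 < ((if (let p = (let q = 9 in true) in p) then ((5 * 5) + (let r = 0 in r)) else 4) - (((8 - 9) - (3 + 1)) + ((2 - 6) - (if false then 8 else 9)))))
step 7: [let@1.0.0] (3 < ((if (let q = 9 in true) then ((5 * 5) + (let r = 0 in r)) else 4) - (((8 - 9) - (3 + 1)) + ((2 - 6) - (if false then 8 else 9)))))
step 8: [let@1.0.0] (3 < ((if true then ((5 * 5) + (let r = 0 in r)) else 4) - (((8 - 9) - (3 + 1)) + ((2 - 6) - (if false then 8 else 9)))))
step 9: [if@1.0] (3 < (((5 * 5) + (let r = 0 in r)) - (((8 - 9) - (3 + 1)) + ((2 - 6) - (if false then 8 else 9)))))
step 10: [delta@1.0.0] (3 < ((25 + (let r = 0 in r)) - (((8 - 9) - (3 + 1)) + ((2 - 6) - (if false then 8 else 9)))))
step 11: [let@1.0.1] (3 < ((25 + 0) - (((8 - 9) - (3 + 1)) + ((2 - 6) - (if false then 8 else 9)))))
step 12: [delta@1.0] (3 < (25 - (((8 - 9) - (3 + 1)) + ((2 - 6) - (if false then 8 else 9)))))
step 13: [delta@1.1.0.0] (3 < (25 - ((-1 - (3 + 1)) + ((2 - 6) - (if false then 8 else 9)))))
step 14: [delta@1.1.0.1] (3 < (25 - ((-1 - 4) + ((2 - 6) - (if false then 8 else 9)))))
step 15: [delta@1.1.0] (3 < (25 - (-5 + ((2 - 6) - (if false then 8 else 9)))))
step 16: [delta@1.1.1.0] (3 < (25 - (-5 + (-4 - (if false then 8 else 9)))))
step 17: [if@1.1.1.1] (3 < (25 - (-5 + (-4 - 9))))
step 18: [delta@1.1.1] (3 < (25 - (-5 + -13)))
step 19: [delta@1.1] (3 < (25 - -18))
step 20: [delta@1] (3 < 43)
step 21: [delta@root] true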